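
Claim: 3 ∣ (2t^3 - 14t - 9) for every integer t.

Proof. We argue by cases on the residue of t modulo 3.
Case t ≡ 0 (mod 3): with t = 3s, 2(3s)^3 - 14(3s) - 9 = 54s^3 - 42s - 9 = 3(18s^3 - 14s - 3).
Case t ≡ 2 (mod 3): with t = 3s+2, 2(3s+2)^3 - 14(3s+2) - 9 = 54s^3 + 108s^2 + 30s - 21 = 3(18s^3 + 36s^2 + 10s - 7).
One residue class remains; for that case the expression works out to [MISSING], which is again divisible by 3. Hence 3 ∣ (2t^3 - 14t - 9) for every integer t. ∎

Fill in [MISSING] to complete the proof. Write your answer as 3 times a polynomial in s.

3(18s^3 + 18s^2 - 8s - 7)

Only t ≡ 1 (mod 3) is unaccounted for. Put t = 3s+1:
2(3s+1)^3 - 14(3s+1) - 9 expands to 54s^3 + 54s^2 - 24s - 21,
and factoring out 3 leaves 3(18s^3 + 18s^2 - 8s - 7).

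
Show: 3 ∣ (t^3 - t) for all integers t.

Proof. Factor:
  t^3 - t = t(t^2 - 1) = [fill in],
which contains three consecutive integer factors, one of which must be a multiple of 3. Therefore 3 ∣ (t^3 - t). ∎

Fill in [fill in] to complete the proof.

(t - 1)t(t + 1)

t(t^2 - 1) = t(t - 1)(t + 1) = (t - 1)t(t + 1).
These three factors are consecutive integers, so their product is divisible by 3.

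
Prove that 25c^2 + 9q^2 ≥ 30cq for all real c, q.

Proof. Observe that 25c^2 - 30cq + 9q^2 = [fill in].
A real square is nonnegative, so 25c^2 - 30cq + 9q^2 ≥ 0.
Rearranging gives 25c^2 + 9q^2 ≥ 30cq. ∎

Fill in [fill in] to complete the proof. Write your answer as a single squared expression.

25c^2 - 30cq + 9q^2 is a perfect-square trinomial: the outer terms are (5c)^2 and (3q)^2, and the cross term is -2·5c·3q.
So 25c^2 - 30cq + 9q^2 = (5c - 3q)^2 ≥ 0.

(5c - 3q)^2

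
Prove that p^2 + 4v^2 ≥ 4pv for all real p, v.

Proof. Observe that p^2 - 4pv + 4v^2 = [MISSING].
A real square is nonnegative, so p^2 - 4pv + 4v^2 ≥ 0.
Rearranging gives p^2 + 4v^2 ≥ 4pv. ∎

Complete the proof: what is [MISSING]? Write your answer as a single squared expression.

p^2 - 4pv + 4v^2 is a perfect-square trinomial: the outer terms are (p)^2 and (2v)^2, and the cross term is -2·p·2v.
So p^2 - 4pv + 4v^2 = (p - 2v)^2 ≥ 0.

(p - 2v)^2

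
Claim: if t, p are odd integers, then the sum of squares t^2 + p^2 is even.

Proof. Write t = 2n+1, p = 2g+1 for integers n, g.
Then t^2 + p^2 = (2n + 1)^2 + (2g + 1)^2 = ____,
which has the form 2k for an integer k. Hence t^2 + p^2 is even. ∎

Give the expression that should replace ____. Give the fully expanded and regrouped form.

2(2g^2 + 2g + 2n^2 + 2n + 1)

(2n + 1)^2 + (2g + 1)^2 = 4g^2 + 4g + 4n^2 + 4n + 2
= 2(2g^2 + 2g + 2n^2 + 2n + 1).
Since 2g^2 + 2g + 2n^2 + 2n + 1 is an integer, the sum of squares is of the form 2k for an integer k.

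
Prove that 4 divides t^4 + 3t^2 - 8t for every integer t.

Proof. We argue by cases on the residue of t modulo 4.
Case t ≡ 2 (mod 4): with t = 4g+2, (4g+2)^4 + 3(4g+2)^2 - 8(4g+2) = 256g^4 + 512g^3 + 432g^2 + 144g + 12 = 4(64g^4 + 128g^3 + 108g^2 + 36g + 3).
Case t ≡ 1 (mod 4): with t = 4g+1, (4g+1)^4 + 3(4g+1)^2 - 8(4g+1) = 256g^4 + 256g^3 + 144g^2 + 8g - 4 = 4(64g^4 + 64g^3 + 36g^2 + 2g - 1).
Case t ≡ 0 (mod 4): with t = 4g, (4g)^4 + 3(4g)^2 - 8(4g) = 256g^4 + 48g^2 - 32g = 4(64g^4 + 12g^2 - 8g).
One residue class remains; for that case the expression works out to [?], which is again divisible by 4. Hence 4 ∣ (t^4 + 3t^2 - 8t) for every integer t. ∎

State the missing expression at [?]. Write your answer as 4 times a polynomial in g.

4(64g^4 + 192g^3 + 228g^2 + 118g + 21)

Only t ≡ 3 (mod 4) is unaccounted for. Put t = 4g+3:
(4g+3)^4 + 3(4g+3)^2 - 8(4g+3) expands to 256g^4 + 768g^3 + 912g^2 + 472g + 84,
and factoring out 4 leaves 4(64g^4 + 192g^3 + 228g^2 + 118g + 21).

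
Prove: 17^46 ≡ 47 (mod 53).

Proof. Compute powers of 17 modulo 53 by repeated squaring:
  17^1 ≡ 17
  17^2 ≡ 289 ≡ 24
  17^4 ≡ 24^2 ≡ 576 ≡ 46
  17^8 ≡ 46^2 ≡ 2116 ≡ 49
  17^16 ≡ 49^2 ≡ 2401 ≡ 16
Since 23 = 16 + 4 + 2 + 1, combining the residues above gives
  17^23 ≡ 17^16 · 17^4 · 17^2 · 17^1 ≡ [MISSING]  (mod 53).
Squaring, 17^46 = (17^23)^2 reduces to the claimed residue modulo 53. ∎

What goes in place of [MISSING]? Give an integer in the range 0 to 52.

17^16 · 17^4 · 17^2 · 17^1 ≡ 16 · 46 · 24 · 17 = 300288.
300288 mod 53 = 43, so 17^23 ≡ 43 (mod 53).

43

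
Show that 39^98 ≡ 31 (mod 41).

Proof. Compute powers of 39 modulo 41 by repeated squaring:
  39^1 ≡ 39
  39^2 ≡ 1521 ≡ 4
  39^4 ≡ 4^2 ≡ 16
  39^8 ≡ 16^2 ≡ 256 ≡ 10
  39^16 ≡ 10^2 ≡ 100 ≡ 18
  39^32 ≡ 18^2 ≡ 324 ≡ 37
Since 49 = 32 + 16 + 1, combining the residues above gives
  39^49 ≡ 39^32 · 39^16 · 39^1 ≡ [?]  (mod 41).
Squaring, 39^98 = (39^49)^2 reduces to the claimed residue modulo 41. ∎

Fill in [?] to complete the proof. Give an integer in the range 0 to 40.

21

Multiply the listed residues: 37 · 18 · 39 = 666 → 25974.
Reducing modulo 41: 25974 = 633·41 + 21, so 39^49 ≡ 21.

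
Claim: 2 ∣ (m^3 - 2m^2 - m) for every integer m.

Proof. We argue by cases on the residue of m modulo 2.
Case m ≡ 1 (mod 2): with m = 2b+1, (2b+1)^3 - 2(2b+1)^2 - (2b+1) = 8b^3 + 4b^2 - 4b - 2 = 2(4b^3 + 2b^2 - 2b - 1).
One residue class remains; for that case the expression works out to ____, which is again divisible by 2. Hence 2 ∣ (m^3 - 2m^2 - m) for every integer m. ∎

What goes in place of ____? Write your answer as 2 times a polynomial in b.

2(4b^3 - 4b^2 - b)

Only m ≡ 0 (mod 2) is unaccounted for. Put m = 2b:
(2b)^3 - 2(2b)^2 - (2b) expands to 8b^3 - 8b^2 - 2b,
and factoring out 2 leaves 2(4b^3 - 4b^2 - b).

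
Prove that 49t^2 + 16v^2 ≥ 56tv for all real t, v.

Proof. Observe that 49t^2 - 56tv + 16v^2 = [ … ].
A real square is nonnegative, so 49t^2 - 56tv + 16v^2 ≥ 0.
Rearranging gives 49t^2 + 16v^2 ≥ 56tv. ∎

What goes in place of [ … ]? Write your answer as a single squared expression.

(7t - 4v)^2

49t^2 - 56tv + 16v^2 is a perfect-square trinomial: the outer terms are (7t)^2 and (4v)^2, and the cross term is -2·7t·4v.
So 49t^2 - 56tv + 16v^2 = (7t - 4v)^2 ≥ 0.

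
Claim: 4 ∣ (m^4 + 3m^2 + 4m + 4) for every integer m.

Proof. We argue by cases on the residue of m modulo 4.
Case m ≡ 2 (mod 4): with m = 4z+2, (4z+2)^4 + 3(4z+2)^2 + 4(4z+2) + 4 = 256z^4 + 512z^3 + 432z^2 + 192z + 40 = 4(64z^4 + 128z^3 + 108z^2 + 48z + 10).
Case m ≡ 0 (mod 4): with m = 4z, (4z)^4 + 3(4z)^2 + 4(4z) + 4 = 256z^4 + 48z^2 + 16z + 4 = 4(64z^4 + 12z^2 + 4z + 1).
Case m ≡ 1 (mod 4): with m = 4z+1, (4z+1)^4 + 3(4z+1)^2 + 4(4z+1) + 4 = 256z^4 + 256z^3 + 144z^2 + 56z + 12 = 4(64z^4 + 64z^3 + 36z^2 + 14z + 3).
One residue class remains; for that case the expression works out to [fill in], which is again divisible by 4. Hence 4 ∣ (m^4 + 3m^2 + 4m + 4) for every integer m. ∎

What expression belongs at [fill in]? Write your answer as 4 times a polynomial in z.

4(64z^4 + 192z^3 + 228z^2 + 130z + 31)

Only m ≡ 3 (mod 4) is unaccounted for. Put m = 4z+3:
(4z+3)^4 + 3(4z+3)^2 + 4(4z+3) + 4 expands to 256z^4 + 768z^3 + 912z^2 + 520z + 124,
and factoring out 4 leaves 4(64z^4 + 192z^3 + 228z^2 + 130z + 31).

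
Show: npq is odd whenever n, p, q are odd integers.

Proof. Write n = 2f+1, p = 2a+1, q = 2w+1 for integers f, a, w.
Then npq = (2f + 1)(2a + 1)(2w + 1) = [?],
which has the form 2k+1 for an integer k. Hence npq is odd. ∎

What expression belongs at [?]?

2(4afw + 2af + 2aw + a + 2fw + f + w) + 1

Expanding: (2f + 1)(2a + 1)(2w + 1) = 8afw + 4af + 4aw + 2a + 4fw + 2f + 2w + 1.
Every term except the constant is even, so this is 2(4afw + 2af + 2aw + a + 2fw + f + w) + 1,
and 4afw + 2af + 2aw + a + 2fw + f + w ∈ ℤ gives the required form.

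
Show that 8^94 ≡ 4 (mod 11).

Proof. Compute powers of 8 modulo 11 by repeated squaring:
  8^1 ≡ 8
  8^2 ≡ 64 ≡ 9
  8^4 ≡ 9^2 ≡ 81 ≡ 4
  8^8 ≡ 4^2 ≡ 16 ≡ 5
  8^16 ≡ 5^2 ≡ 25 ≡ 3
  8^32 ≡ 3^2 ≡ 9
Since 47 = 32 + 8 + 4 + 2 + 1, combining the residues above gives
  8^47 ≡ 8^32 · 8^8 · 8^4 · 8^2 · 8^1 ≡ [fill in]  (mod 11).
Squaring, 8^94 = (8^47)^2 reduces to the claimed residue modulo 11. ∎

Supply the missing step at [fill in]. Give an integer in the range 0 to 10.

8^32 · 8^8 · 8^4 · 8^2 · 8^1 ≡ 9 · 5 · 4 · 9 · 8 = 12960.
12960 mod 11 = 2, so 8^47 ≡ 2 (mod 11).

2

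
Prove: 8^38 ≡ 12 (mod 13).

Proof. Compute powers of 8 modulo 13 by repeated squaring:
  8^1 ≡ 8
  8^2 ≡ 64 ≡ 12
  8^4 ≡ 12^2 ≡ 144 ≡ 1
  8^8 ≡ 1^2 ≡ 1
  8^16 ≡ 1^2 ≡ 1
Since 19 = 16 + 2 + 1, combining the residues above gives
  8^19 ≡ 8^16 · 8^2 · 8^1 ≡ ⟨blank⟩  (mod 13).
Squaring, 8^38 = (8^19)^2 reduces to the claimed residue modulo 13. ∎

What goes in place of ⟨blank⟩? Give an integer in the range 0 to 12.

Multiply the listed residues: 1 · 12 · 8 = 12 → 96.
Reducing modulo 13: 96 = 7·13 + 5, so 8^19 ≡ 5.

5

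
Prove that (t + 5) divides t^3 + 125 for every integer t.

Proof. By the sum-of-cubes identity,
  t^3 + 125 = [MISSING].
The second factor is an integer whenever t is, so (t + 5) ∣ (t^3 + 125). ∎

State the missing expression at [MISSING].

(t + 5)(t^2 - 5t + 25)

Polynomial division of t^3 + 125 by t + 5 leaves remainder 0 and quotient t^2 - 5t + 25.
Hence t^3 + 125 = (t + 5)(t^2 - 5t + 25).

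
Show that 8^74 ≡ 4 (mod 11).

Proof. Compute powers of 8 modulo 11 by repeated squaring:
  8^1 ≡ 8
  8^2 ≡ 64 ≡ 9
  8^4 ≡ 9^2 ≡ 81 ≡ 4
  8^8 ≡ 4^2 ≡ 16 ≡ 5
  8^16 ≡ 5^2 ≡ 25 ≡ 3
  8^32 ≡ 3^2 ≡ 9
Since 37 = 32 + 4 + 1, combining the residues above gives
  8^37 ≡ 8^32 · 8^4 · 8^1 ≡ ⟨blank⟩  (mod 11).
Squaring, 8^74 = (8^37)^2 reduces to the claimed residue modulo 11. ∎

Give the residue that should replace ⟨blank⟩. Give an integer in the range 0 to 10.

8^32 · 8^4 · 8^1 ≡ 9 · 4 · 8 = 288.
288 mod 11 = 2, so 8^37 ≡ 2 (mod 11).

2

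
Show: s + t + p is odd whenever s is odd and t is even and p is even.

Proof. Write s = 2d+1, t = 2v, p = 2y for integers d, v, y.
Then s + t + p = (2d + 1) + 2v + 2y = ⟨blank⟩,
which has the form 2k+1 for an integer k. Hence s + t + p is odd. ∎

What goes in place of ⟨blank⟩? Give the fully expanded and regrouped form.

2(d + v + y) + 1

(2d + 1) + 2v + 2y = 2d + 2v + 2y + 1
= 2(d + v + y) + 1.
Since d + v + y is an integer, the sum is of the form 2k+1 for an integer k.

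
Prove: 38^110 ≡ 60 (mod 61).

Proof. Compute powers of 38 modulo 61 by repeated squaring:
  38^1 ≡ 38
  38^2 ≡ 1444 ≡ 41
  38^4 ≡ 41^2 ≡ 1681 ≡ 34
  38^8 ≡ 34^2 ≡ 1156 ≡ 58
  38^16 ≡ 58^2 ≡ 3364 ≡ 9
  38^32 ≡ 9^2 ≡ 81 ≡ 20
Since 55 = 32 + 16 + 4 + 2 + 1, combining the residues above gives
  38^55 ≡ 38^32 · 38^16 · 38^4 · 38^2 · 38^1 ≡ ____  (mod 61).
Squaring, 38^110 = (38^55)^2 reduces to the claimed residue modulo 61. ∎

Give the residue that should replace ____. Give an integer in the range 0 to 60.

Multiply the listed residues: 20 · 9 · 34 · 41 · 38 = 180 → 6120 → 250920 → 9534960.
Reducing modulo 61: 9534960 = 156310·61 + 50, so 38^55 ≡ 50.

50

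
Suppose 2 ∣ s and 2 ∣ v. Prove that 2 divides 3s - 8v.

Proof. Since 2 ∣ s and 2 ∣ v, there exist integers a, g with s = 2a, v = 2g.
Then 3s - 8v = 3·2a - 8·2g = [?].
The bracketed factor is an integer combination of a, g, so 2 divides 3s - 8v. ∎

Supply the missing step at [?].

Pull the common 2 out of every term: 3·2a - 8·2g = 2(3a - 8g).
3a - 8g is an integer, which exhibits the divisibility.

2(3a - 8g)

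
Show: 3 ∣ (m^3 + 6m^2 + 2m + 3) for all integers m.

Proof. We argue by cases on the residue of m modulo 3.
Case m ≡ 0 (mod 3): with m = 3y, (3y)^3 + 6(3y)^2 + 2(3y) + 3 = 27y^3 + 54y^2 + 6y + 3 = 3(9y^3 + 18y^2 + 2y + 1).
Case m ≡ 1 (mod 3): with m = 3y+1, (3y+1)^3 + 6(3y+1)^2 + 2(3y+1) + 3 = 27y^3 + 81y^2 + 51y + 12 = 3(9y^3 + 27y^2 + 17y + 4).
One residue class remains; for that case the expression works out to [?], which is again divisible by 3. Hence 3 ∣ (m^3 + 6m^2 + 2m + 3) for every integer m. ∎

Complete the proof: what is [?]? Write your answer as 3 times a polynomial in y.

Only m ≡ 2 (mod 3) is unaccounted for. Put m = 3y+2:
(3y+2)^3 + 6(3y+2)^2 + 2(3y+2) + 3 expands to 27y^3 + 108y^2 + 114y + 39,
and factoring out 3 leaves 3(9y^3 + 36y^2 + 38y + 13).

3(9y^3 + 36y^2 + 38y + 13)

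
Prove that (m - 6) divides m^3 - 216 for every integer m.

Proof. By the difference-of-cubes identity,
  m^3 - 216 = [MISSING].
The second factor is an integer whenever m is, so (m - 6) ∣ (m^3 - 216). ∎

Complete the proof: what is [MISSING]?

(m - 6)(m^2 + 6m + 36)

a^3 - b^3 = (a - b)(a^2 + ab + b^2). With a = m, b = 6:
m^3 - 216 = (m - 6)(m^2 + 6m + 36).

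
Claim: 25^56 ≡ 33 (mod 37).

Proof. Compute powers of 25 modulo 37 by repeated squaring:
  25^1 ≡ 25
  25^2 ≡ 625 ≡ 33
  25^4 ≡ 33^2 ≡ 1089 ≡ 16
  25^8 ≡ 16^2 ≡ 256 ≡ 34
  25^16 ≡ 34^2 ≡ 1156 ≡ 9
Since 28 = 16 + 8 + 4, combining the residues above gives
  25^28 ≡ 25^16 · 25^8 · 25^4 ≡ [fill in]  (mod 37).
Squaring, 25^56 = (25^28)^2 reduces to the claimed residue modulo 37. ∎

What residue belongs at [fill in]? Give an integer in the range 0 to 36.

25^16 · 25^8 · 25^4 ≡ 9 · 34 · 16 = 4896.
4896 mod 37 = 12, so 25^28 ≡ 12 (mod 37).

12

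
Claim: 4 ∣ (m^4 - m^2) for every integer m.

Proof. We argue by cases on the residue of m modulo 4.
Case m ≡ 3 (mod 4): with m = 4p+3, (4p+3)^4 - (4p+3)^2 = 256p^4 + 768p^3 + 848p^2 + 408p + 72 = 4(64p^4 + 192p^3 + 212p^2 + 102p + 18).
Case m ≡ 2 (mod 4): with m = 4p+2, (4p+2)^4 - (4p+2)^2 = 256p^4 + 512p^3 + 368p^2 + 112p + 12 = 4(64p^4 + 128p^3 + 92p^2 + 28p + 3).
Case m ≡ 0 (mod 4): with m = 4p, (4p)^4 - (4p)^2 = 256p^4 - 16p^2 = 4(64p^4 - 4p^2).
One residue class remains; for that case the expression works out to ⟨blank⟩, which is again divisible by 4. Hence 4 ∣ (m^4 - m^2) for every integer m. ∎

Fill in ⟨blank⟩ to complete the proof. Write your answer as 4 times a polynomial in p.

4(64p^4 + 64p^3 + 20p^2 + 2p)

Only m ≡ 1 (mod 4) is unaccounted for. Put m = 4p+1:
(4p+1)^4 - (4p+1)^2 expands to 256p^4 + 256p^3 + 80p^2 + 8p,
and factoring out 4 leaves 4(64p^4 + 64p^3 + 20p^2 + 2p).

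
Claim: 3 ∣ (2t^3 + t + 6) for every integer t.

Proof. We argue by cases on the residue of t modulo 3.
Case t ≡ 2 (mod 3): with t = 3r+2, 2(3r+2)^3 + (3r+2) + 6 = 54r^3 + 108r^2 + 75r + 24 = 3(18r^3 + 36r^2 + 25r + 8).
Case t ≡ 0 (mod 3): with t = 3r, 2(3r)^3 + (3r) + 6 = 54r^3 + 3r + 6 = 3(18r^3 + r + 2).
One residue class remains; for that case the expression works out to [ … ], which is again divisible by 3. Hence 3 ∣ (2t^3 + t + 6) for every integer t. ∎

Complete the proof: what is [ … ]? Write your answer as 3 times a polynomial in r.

3(18r^3 + 18r^2 + 7r + 3)

The residues treated are {2, 0}, so the missing case is t ≡ 1 (mod 3); write t = 3r+1.
Then 2(3r+1)^3 + (3r+1) + 6 = 54r^3 + 54r^2 + 21r + 9 = 3(18r^3 + 18r^2 + 7r + 3).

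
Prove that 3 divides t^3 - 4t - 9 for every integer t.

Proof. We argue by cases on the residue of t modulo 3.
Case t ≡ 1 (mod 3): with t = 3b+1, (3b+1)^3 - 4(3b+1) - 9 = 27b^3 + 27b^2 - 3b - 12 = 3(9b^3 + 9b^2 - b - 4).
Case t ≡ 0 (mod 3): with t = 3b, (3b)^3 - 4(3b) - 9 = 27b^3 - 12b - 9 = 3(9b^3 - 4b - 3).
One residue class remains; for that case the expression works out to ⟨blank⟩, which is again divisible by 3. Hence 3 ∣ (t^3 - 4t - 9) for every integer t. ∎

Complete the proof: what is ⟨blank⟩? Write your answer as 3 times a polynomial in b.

3(9b^3 + 18b^2 + 8b - 3)

Only t ≡ 2 (mod 3) is unaccounted for. Put t = 3b+2:
(3b+2)^3 - 4(3b+2) - 9 expands to 27b^3 + 54b^2 + 24b - 9,
and factoring out 3 leaves 3(9b^3 + 18b^2 + 8b - 3).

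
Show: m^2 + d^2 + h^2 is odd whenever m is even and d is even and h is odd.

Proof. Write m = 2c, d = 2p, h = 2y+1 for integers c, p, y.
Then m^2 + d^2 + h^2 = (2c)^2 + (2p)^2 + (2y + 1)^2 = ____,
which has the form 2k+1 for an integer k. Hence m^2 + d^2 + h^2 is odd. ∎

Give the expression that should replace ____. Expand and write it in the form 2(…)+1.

(2c)^2 + (2p)^2 + (2y + 1)^2 = 4c^2 + 4p^2 + 4y^2 + 4y + 1
= 2(2c^2 + 2p^2 + 2y^2 + 2y) + 1.
Since 2c^2 + 2p^2 + 2y^2 + 2y is an integer, the sum of squares is of the form 2k+1 for an integer k.

2(2c^2 + 2p^2 + 2y^2 + 2y) + 1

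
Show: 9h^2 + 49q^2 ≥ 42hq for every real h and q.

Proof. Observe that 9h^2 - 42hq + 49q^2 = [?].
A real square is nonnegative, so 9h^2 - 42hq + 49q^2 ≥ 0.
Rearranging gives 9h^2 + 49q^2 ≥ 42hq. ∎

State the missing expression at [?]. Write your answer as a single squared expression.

The leading and trailing coefficients are 3^2 and 7^2, and 42 = 2·3·7, so the trinomial is (3h - 7q)^2.
Hence 9h^2 - 42hq + 49q^2 ≥ 0.

(3h - 7q)^2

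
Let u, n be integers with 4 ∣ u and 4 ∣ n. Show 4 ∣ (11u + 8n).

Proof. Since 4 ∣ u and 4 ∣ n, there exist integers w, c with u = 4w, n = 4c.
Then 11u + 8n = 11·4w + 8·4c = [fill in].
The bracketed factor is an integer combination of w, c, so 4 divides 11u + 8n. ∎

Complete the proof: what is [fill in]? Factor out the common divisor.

4(8c + 11w)

Pull the common 4 out of every term: 11·4w + 8·4c = 4(8c + 11w).
8c + 11w is an integer, which exhibits the divisibility.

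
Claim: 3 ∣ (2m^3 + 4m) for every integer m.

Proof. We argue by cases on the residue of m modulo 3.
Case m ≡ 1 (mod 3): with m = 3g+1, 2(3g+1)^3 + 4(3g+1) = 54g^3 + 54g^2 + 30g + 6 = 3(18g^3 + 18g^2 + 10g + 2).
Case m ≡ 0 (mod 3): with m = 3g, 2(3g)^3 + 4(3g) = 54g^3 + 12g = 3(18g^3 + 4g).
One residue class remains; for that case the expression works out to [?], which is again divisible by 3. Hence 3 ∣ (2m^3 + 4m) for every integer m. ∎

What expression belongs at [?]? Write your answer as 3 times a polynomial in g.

3(18g^3 + 36g^2 + 28g + 8)

Only m ≡ 2 (mod 3) is unaccounted for. Put m = 3g+2:
2(3g+2)^3 + 4(3g+2) expands to 54g^3 + 108g^2 + 84g + 24,
and factoring out 3 leaves 3(18g^3 + 36g^2 + 28g + 8).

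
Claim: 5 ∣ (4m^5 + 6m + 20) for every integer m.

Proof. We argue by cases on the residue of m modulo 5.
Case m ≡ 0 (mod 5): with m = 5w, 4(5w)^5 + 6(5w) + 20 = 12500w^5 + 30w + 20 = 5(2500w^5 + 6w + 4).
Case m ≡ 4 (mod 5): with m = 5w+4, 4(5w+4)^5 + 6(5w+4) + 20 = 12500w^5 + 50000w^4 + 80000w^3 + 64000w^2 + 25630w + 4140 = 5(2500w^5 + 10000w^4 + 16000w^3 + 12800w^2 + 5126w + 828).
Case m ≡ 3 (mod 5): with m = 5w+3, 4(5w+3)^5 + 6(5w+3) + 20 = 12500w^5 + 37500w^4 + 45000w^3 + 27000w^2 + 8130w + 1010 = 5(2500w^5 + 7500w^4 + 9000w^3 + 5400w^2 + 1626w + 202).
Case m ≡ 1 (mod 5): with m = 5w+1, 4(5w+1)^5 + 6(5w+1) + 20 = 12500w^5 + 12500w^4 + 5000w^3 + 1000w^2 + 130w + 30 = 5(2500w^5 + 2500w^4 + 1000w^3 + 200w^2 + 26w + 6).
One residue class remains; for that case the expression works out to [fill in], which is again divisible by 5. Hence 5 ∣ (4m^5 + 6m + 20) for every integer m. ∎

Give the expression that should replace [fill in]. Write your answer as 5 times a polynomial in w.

The residues treated are {0, 4, 3, 1}, so the missing case is m ≡ 2 (mod 5); write m = 5w+2.
Then 4(5w+2)^5 + 6(5w+2) + 20 = 12500w^5 + 25000w^4 + 20000w^3 + 8000w^2 + 1630w + 160 = 5(2500w^5 + 5000w^4 + 4000w^3 + 1600w^2 + 326w + 32).

5(2500w^5 + 5000w^4 + 4000w^3 + 1600w^2 + 326w + 32)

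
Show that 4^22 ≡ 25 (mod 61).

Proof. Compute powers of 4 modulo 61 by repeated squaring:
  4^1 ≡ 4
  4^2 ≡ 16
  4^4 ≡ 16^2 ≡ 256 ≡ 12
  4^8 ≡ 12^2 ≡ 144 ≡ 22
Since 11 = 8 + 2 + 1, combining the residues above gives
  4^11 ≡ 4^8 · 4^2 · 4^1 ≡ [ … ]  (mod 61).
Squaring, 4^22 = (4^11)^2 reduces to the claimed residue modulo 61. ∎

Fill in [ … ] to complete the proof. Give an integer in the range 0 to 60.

Multiply the listed residues: 22 · 16 · 4 = 352 → 1408.
Reducing modulo 61: 1408 = 23·61 + 5, so 4^11 ≡ 5.

5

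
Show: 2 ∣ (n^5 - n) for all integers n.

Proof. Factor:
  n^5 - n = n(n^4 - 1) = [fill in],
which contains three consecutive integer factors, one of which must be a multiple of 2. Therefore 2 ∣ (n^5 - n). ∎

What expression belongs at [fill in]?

(n - 1)n(n + 1)(n^2 + 1)

n^4 - 1 = (n^2 - 1)(n^2 + 1), and n^2 - 1 = (n-1)(n+1).
So n(n^4 - 1) = (n - 1)n(n + 1)(n^2 + 1).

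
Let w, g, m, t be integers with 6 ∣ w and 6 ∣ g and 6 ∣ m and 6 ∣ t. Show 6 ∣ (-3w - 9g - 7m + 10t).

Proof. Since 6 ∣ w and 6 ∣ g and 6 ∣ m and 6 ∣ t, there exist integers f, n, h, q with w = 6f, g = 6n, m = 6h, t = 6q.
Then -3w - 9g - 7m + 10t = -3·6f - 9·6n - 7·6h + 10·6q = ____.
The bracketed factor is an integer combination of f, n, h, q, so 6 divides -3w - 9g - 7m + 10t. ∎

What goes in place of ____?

6(-3f - 7h - 9n + 10q)

Each term has a factor of 6: -3·6f - 9·6n - 7·6h + 10·6q = 6·(-3f - 7h - 9n + 10q).
Since -3f - 7h - 9n + 10q is an integer, 6 ∣ (-3w - 9g - 7m + 10t).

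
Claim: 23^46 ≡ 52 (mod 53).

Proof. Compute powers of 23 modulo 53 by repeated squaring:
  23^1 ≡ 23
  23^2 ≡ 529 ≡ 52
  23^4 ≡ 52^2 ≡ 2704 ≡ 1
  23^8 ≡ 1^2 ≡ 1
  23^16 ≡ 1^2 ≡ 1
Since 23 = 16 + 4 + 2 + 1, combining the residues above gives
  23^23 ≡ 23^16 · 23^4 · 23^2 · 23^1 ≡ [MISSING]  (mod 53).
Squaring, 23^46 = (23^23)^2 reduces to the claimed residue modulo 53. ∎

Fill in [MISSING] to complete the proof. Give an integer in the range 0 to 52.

30

Multiply the listed residues: 1 · 1 · 52 · 23 = 1 → 52 → 1196.
Reducing modulo 53: 1196 = 22·53 + 30, so 23^23 ≡ 30.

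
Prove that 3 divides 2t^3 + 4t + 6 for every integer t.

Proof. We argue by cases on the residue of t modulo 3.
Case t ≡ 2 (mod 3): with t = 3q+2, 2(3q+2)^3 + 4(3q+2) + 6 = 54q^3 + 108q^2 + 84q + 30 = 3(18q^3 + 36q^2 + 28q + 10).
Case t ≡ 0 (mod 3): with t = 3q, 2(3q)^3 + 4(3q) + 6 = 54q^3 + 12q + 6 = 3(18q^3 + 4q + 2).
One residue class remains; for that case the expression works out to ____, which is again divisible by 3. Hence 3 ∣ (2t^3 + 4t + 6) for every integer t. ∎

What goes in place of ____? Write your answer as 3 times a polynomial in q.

Only t ≡ 1 (mod 3) is unaccounted for. Put t = 3q+1:
2(3q+1)^3 + 4(3q+1) + 6 expands to 54q^3 + 54q^2 + 30q + 12,
and factoring out 3 leaves 3(18q^3 + 18q^2 + 10q + 4).

3(18q^3 + 18q^2 + 10q + 4)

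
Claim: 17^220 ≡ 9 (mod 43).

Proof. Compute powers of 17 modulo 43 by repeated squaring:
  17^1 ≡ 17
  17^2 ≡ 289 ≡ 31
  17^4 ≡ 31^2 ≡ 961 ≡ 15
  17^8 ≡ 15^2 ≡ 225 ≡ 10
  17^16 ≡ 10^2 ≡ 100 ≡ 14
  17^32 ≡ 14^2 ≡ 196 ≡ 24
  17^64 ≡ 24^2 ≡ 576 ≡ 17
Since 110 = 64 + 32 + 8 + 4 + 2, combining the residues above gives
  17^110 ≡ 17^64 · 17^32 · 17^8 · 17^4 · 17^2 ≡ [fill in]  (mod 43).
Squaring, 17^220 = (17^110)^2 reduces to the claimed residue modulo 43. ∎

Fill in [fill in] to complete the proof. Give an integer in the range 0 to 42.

17^64 · 17^32 · 17^8 · 17^4 · 17^2 ≡ 17 · 24 · 10 · 15 · 31 = 1897200.
1897200 mod 43 = 40, so 17^110 ≡ 40 (mod 43).

40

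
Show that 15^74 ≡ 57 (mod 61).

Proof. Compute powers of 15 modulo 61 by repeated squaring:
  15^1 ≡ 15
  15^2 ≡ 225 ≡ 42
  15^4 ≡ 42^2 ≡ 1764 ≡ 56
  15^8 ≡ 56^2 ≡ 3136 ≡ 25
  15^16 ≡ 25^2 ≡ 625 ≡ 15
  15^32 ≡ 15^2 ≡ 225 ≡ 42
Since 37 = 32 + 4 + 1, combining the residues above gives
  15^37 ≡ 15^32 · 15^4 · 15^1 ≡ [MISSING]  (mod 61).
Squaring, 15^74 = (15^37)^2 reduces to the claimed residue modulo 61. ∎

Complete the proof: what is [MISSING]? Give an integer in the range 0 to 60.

15^32 · 15^4 · 15^1 ≡ 42 · 56 · 15 = 35280.
35280 mod 61 = 22, so 15^37 ≡ 22 (mod 61).

22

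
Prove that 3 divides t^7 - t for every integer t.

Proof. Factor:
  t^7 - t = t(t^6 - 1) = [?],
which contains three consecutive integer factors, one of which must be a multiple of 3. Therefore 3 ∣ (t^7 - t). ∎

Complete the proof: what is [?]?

(t - 1)t(t + 1)(t^4 + t^2 + 1)

t^6 - 1 = (t^2 - 1)(t^4 + t^2 + 1), and t^2 - 1 = (t-1)(t+1).
So t(t^6 - 1) = (t - 1)t(t + 1)(t^4 + t^2 + 1).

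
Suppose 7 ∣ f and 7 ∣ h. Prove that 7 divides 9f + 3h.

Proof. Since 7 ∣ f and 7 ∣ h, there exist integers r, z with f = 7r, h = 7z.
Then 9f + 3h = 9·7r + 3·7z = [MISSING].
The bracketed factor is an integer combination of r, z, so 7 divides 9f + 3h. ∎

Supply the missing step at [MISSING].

7(9r + 3z)

Each term has a factor of 7: 9·7r + 3·7z = 7·(9r + 3z).
Since 9r + 3z is an integer, 7 ∣ (9f + 3h).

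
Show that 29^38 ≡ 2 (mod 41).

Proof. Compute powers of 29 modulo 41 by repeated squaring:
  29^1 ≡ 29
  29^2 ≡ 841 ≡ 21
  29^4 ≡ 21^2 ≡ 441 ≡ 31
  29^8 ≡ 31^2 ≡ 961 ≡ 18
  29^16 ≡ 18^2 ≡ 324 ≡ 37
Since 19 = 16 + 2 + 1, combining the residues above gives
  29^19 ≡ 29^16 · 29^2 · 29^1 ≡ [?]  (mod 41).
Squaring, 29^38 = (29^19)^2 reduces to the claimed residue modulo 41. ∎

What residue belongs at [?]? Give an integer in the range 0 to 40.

29^16 · 29^2 · 29^1 ≡ 37 · 21 · 29 = 22533.
22533 mod 41 = 24, so 29^19 ≡ 24 (mod 41).

24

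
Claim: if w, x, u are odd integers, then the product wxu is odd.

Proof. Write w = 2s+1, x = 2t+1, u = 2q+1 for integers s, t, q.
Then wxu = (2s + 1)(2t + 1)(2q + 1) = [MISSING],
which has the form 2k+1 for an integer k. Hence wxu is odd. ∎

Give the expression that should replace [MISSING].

2(4qst + 2qs + 2qt + q + 2st + s + t) + 1

(2s + 1)(2t + 1)(2q + 1) = 8qst + 4qs + 4qt + 2q + 4st + 2s + 2t + 1
= 2(4qst + 2qs + 2qt + q + 2st + s + t) + 1.
Since 4qst + 2qs + 2qt + q + 2st + s + t is an integer, the product is of the form 2k+1 for an integer k.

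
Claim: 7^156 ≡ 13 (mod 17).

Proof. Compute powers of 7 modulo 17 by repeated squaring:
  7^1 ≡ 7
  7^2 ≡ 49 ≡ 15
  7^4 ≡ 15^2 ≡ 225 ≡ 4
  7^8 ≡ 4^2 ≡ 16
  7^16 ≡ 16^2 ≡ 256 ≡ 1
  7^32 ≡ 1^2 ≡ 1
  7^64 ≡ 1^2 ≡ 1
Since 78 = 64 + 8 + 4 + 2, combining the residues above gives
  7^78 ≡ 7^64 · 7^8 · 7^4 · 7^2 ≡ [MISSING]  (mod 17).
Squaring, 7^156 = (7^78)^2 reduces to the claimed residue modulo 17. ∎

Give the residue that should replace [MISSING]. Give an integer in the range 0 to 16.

7^64 · 7^8 · 7^4 · 7^2 ≡ 1 · 16 · 4 · 15 = 960.
960 mod 17 = 8, so 7^78 ≡ 8 (mod 17).

8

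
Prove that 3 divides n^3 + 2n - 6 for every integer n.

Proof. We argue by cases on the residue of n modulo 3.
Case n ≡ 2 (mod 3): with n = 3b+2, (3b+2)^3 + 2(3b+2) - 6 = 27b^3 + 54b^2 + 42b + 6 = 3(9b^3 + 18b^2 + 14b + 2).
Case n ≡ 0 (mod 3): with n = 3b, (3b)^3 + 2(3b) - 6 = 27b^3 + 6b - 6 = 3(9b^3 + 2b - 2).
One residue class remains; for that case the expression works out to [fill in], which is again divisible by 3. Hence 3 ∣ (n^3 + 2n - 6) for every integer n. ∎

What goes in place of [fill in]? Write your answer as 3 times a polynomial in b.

The residues treated are {2, 0}, so the missing case is n ≡ 1 (mod 3); write n = 3b+1.
Then (3b+1)^3 + 2(3b+1) - 6 = 27b^3 + 27b^2 + 15b - 3 = 3(9b^3 + 9b^2 + 5b - 1).

3(9b^3 + 9b^2 + 5b - 1)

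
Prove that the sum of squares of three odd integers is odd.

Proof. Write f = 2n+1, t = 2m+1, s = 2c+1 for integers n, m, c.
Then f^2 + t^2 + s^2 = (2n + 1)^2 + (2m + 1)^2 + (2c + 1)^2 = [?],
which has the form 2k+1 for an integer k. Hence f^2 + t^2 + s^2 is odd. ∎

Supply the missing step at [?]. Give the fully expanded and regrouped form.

2(2c^2 + 2c + 2m^2 + 2m + 2n^2 + 2n + 1) + 1

Expanding: (2n + 1)^2 + (2m + 1)^2 + (2c + 1)^2 = 4c^2 + 4c + 4m^2 + 4m + 4n^2 + 4n + 3.
Every term except the constant is even, so this is 2(2c^2 + 2c + 2m^2 + 2m + 2n^2 + 2n + 1) + 1,
and 2c^2 + 2c + 2m^2 + 2m + 2n^2 + 2n + 1 ∈ ℤ gives the required form.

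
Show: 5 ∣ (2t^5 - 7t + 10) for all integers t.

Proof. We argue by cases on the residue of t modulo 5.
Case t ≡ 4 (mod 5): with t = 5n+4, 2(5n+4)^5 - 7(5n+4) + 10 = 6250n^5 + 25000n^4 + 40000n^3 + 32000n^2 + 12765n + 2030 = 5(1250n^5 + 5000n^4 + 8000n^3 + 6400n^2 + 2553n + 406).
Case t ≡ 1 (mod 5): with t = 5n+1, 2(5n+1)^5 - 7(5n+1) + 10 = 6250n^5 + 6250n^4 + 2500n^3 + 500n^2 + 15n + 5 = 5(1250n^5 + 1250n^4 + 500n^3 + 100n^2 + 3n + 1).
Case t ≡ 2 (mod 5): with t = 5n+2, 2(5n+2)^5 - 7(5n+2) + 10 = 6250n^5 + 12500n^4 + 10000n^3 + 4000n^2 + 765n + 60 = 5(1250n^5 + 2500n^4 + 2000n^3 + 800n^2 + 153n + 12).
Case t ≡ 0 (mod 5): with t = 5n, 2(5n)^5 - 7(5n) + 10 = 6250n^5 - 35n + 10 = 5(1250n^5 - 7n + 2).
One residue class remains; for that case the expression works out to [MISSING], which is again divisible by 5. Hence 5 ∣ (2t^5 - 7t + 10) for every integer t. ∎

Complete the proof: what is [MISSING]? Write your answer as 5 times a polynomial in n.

The residues treated are {4, 1, 2, 0}, so the missing case is t ≡ 3 (mod 5); write t = 5n+3.
Then 2(5n+3)^5 - 7(5n+3) + 10 = 6250n^5 + 18750n^4 + 22500n^3 + 13500n^2 + 4015n + 475 = 5(1250n^5 + 3750n^4 + 4500n^3 + 2700n^2 + 803n + 95).

5(1250n^5 + 3750n^4 + 4500n^3 + 2700n^2 + 803n + 95)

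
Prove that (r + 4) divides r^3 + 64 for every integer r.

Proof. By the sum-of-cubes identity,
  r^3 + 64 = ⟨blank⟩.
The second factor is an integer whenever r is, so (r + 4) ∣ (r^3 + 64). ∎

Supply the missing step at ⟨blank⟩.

a^3 + b^3 = (a + b)(a^2 - ab + b^2). With a = r, b = 4:
r^3 + 64 = (r + 4)(r^2 - 4r + 16).

(r + 4)(r^2 - 4r + 16)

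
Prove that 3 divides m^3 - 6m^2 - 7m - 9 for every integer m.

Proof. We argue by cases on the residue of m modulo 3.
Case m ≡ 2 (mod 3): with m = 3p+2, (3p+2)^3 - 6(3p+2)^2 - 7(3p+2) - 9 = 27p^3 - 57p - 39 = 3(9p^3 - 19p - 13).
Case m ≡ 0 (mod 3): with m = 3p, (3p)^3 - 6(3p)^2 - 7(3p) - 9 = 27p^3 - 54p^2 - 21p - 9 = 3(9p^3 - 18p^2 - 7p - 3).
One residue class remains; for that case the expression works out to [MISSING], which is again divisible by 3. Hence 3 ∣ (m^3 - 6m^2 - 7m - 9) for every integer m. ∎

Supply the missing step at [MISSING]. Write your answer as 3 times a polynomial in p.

3(9p^3 - 9p^2 - 16p - 7)

The residues treated are {2, 0}, so the missing case is m ≡ 1 (mod 3); write m = 3p+1.
Then (3p+1)^3 - 6(3p+1)^2 - 7(3p+1) - 9 = 27p^3 - 27p^2 - 48p - 21 = 3(9p^3 - 9p^2 - 16p - 7).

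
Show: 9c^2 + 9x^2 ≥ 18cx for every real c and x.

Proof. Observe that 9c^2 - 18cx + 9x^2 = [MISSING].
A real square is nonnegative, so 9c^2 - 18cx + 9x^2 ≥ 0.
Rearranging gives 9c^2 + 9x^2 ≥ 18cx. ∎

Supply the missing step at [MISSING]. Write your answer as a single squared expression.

(3c - 3x)^2

The leading and trailing coefficients are 3^2 and 3^2, and 18 = 2·3·3, so the trinomial is (3c - 3x)^2.
Hence 9c^2 - 18cx + 9x^2 ≥ 0.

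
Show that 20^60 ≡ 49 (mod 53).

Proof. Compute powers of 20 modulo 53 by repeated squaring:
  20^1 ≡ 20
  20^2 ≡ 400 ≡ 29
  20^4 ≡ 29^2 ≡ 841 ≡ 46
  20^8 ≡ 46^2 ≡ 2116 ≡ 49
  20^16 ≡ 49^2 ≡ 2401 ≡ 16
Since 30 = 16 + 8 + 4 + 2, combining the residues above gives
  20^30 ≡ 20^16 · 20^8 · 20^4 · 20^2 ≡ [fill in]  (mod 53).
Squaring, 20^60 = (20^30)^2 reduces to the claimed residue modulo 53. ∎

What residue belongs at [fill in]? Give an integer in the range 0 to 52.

7

Multiply the listed residues: 16 · 49 · 46 · 29 = 784 → 36064 → 1045856.
Reducing modulo 53: 1045856 = 19733·53 + 7, so 20^30 ≡ 7.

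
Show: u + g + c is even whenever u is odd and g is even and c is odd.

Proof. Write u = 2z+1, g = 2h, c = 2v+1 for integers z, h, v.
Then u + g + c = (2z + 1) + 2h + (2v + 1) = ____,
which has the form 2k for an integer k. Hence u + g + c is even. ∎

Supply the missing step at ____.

2(h + v + z + 1)

Expanding: (2z + 1) + 2h + (2v + 1) = 2h + 2v + 2z + 2.
Every term is even; pulling out the factor of 2 gives 2(h + v + z + 1).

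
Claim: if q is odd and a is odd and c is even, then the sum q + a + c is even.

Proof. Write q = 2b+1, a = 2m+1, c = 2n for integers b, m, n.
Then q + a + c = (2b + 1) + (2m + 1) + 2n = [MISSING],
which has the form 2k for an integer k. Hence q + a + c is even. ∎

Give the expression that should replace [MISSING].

2(b + m + n + 1)

(2b + 1) + (2m + 1) + 2n = 2b + 2m + 2n + 2
= 2(b + m + n + 1).
Since b + m + n + 1 is an integer, the sum is of the form 2k for an integer k.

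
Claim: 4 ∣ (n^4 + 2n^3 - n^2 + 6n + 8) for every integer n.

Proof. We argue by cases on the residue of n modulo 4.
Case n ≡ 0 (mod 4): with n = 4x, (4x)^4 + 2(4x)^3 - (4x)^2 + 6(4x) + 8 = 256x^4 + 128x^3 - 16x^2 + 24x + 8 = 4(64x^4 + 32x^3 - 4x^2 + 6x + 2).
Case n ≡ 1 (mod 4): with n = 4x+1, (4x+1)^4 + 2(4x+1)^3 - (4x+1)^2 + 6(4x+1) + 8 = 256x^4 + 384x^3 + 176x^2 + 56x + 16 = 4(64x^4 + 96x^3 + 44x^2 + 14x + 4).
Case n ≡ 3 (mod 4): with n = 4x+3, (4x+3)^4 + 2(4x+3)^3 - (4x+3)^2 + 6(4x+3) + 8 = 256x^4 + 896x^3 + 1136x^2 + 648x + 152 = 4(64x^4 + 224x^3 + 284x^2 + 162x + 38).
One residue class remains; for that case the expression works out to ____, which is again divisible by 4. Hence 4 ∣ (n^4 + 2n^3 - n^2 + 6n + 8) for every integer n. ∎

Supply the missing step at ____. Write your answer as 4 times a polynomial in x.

The residues treated are {0, 1, 3}, so the missing case is n ≡ 2 (mod 4); write n = 4x+2.
Then (4x+2)^4 + 2(4x+2)^3 - (4x+2)^2 + 6(4x+2) + 8 = 256x^4 + 640x^3 + 560x^2 + 232x + 48 = 4(64x^4 + 160x^3 + 140x^2 + 58x + 12).

4(64x^4 + 160x^3 + 140x^2 + 58x + 12)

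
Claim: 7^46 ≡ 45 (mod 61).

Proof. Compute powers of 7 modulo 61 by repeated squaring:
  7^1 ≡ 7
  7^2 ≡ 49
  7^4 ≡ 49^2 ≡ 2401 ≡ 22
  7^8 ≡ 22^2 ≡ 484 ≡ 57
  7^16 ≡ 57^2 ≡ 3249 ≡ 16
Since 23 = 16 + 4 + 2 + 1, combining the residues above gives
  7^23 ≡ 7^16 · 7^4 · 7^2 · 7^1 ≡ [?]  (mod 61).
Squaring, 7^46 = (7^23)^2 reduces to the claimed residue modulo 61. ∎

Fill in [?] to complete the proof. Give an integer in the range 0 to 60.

17

Multiply the listed residues: 16 · 22 · 49 · 7 = 352 → 17248 → 120736.
Reducing modulo 61: 120736 = 1979·61 + 17, so 7^23 ≡ 17.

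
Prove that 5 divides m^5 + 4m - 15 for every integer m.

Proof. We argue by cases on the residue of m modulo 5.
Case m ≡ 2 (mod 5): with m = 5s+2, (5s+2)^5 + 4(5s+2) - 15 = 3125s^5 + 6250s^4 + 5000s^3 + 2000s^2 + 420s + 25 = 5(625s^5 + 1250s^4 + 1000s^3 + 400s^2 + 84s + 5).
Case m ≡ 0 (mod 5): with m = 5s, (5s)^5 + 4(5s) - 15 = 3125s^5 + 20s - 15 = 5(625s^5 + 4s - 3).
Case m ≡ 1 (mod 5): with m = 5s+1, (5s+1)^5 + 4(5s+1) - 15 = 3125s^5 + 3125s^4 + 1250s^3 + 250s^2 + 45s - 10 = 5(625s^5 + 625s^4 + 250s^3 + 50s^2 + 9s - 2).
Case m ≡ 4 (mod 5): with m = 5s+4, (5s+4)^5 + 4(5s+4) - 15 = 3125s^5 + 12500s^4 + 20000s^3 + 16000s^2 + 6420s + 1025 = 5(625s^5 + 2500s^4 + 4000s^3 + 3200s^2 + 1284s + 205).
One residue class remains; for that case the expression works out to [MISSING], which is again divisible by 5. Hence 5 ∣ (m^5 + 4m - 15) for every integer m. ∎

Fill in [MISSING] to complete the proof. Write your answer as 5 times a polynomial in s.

5(625s^5 + 1875s^4 + 2250s^3 + 1350s^2 + 409s + 48)

The residues treated are {2, 0, 1, 4}, so the missing case is m ≡ 3 (mod 5); write m = 5s+3.
Then (5s+3)^5 + 4(5s+3) - 15 = 3125s^5 + 9375s^4 + 11250s^3 + 6750s^2 + 2045s + 240 = 5(625s^5 + 1875s^4 + 2250s^3 + 1350s^2 + 409s + 48).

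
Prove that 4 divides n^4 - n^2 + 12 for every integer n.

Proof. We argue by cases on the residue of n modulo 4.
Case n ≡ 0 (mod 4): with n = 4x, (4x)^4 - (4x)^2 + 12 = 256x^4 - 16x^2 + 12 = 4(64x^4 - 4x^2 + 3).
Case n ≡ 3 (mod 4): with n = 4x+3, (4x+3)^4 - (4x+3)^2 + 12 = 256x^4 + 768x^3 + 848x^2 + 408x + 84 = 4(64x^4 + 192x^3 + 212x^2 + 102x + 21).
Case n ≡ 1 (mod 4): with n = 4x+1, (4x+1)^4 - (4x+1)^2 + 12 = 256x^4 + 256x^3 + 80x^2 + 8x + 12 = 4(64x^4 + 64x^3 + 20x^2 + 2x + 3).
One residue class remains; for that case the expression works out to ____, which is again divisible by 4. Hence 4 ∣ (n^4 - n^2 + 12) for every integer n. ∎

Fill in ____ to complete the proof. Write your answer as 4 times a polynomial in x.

Only n ≡ 2 (mod 4) is unaccounted for. Put n = 4x+2:
(4x+2)^4 - (4x+2)^2 + 12 expands to 256x^4 + 512x^3 + 368x^2 + 112x + 24,
and factoring out 4 leaves 4(64x^4 + 128x^3 + 92x^2 + 28x + 6).

4(64x^4 + 128x^3 + 92x^2 + 28x + 6)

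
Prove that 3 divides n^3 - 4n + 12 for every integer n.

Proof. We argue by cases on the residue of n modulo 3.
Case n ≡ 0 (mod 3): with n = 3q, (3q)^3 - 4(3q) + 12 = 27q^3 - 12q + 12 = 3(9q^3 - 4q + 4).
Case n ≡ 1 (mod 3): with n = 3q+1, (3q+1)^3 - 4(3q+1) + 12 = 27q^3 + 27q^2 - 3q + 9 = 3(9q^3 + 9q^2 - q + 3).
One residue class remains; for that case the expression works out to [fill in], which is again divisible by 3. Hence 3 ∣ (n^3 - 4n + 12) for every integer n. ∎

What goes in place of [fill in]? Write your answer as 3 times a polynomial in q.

3(9q^3 + 18q^2 + 8q + 4)

The residues treated are {0, 1}, so the missing case is n ≡ 2 (mod 3); write n = 3q+2.
Then (3q+2)^3 - 4(3q+2) + 12 = 27q^3 + 54q^2 + 24q + 12 = 3(9q^3 + 18q^2 + 8q + 4).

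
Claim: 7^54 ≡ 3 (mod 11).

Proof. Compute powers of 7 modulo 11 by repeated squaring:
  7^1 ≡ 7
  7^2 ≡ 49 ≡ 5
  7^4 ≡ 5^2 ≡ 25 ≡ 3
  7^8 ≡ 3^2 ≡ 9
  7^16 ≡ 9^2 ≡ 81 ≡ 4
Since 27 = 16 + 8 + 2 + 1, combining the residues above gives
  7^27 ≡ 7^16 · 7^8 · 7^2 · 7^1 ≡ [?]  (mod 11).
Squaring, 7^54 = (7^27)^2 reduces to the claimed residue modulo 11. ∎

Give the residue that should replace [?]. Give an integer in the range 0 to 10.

Multiply the listed residues: 4 · 9 · 5 · 7 = 36 → 180 → 1260.
Reducing modulo 11: 1260 = 114·11 + 6, so 7^27 ≡ 6.

6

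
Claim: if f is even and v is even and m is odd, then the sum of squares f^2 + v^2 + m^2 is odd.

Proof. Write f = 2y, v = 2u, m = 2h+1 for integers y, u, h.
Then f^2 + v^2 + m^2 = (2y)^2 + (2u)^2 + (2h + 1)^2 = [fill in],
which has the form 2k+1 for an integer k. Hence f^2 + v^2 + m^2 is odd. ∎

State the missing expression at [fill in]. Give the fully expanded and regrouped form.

Expanding: (2y)^2 + (2u)^2 + (2h + 1)^2 = 4h^2 + 4h + 4u^2 + 4y^2 + 1.
Every term except the constant is even, so this is 2(2h^2 + 2h + 2u^2 + 2y^2) + 1,
and 2h^2 + 2h + 2u^2 + 2y^2 ∈ ℤ gives the required form.

2(2h^2 + 2h + 2u^2 + 2y^2) + 1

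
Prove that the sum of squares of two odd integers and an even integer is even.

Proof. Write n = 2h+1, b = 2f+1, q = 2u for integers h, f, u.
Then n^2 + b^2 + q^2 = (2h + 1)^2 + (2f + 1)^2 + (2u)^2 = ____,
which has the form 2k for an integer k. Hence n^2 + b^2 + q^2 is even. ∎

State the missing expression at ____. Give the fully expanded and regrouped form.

(2h + 1)^2 + (2f + 1)^2 + (2u)^2 = 4f^2 + 4f + 4h^2 + 4h + 4u^2 + 2
= 2(2f^2 + 2f + 2h^2 + 2h + 2u^2 + 1).
Since 2f^2 + 2f + 2h^2 + 2h + 2u^2 + 1 is an integer, the sum of squares is of the form 2k for an integer k.

2(2f^2 + 2f + 2h^2 + 2h + 2u^2 + 1)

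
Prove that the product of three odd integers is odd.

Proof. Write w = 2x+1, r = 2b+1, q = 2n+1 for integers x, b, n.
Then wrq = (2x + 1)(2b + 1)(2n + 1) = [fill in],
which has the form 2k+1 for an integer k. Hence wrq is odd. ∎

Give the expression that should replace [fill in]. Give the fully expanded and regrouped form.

2(4bnx + 2bn + 2bx + b + 2nx + n + x) + 1

(2x + 1)(2b + 1)(2n + 1) = 8bnx + 4bn + 4bx + 2b + 4nx + 2n + 2x + 1
= 2(4bnx + 2bn + 2bx + b + 2nx + n + x) + 1.
Since 4bnx + 2bn + 2bx + b + 2nx + n + x is an integer, the product is of the form 2k+1 for an integer k.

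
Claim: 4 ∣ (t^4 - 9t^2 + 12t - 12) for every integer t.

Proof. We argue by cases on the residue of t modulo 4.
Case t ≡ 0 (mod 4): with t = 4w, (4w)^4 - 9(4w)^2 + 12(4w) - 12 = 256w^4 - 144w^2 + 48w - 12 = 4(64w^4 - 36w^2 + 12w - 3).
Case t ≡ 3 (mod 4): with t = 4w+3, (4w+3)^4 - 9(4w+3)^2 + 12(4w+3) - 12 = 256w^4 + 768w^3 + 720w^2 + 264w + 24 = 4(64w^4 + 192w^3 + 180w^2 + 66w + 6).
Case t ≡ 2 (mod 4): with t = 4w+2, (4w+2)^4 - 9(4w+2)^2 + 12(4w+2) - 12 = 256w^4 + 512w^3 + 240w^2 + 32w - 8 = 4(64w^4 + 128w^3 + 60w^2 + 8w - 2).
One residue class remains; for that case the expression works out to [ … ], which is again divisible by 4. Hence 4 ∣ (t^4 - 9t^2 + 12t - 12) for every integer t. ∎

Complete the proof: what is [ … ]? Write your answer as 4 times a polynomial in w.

The residues treated are {0, 3, 2}, so the missing case is t ≡ 1 (mod 4); write t = 4w+1.
Then (4w+1)^4 - 9(4w+1)^2 + 12(4w+1) - 12 = 256w^4 + 256w^3 - 48w^2 - 8w - 8 = 4(64w^4 + 64w^3 - 12w^2 - 2w - 2).

4(64w^4 + 64w^3 - 12w^2 - 2w - 2)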